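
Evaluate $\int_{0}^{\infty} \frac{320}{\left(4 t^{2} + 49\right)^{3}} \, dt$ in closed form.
$\frac{30 \pi}{16807}$

Begin with the known result
$$J(a) = \int_{0}^{\infty} \frac{5}{a^{2} + t^{2}} \, dt = \frac{5 \pi}{2 a}.$$

Differentiating under the integral sign with respect to $a$,
$$\frac{dJ}{da} = \int_{0}^{\infty} - \frac{10 a}{\left(a^{2} + t^{2}\right)^{2}} \, dt = - \frac{5 \pi}{2 a^{2}},$$
so $\int_{0}^{\infty} \frac{5}{\left(a^{2} + t^{2}\right)^{2}} \, dt = \frac{5 \pi}{4 a^{3}}$.

Repeating — each differentiation of $1/(t^2+a^2)^j$ produces $-2ja/(t^2+a^2)^{j+1}$ — and dividing through by $-2ja$ at each step yields, after $2$ differentiations in total,
$$\int_{0}^{\infty} \frac{5}{\left(a^{2} + t^{2}\right)^{3}} \, dt = \frac{15 \pi}{16 a^{5}}.$$

Setting $a = \frac{7}{2}$:
$$I = \frac{30 \pi}{16807}.$$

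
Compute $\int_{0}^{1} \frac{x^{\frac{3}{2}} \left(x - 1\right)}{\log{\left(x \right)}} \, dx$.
$\log{\left(\frac{7}{5} \right)}$

Introduce a parameter $a$ in the exponent: let $I(a) = \int_{0}^{1} \frac{- x^{\frac{3}{2}} + x^{a}}{\log{\left(x \right)}} \, dx$.

Since $\dfrac{\partial}{\partial a}\,x^{a} = x^{a} \ln x$, the $\ln x$ in the denominator cancels and
$$\frac{dI}{da} = \int_{0}^{1} x^{a} \, dx = \left[\frac{x^{a+1}}{a+1}\right]_0^1 = \frac{1}{a + 1}.$$

Integrating with respect to $a$ gives $I(a) = \log{\left(\frac{2 a}{5} + \frac{2}{5} \right)} + C$.

At $a = \frac{3}{2}$ the integrand is identically $0$, so $I(\frac{3}{2}) = 0$. The closed form gives $0$, hence $C = 0$.

Setting $a = \frac{5}{2}$:
$$I = \log{\left(\frac{7}{5} \right)}.$$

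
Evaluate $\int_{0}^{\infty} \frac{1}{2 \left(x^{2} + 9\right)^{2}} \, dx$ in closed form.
$\frac{\pi}{216}$

Begin with the known result
$$J(a) = \int_{0}^{\infty} \frac{1}{2 \left(a^{2} + x^{2}\right)} \, dx = \frac{\pi}{4 a}.$$

Differentiating under the integral sign with respect to $a$,
$$\frac{dJ}{da} = \int_{0}^{\infty} - \frac{a}{\left(a^{2} + x^{2}\right)^{2}} \, dx = - \frac{\pi}{4 a^{2}},$$
so $\int_{0}^{\infty} \frac{1}{2 \left(a^{2} + x^{2}\right)^{2}} \, dx = \frac{\pi}{8 a^{3}}$.

Setting $a = 3$:
$$I = \frac{\pi}{216}.$$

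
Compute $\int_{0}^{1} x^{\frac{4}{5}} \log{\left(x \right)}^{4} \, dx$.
$\frac{25000}{19683}$

Start from the elementary integral
$$J(a) = \int_{0}^{1} x^{a} \, dx = \frac{1}{a + 1}.$$

Differentiating under the integral sign brings down a factor of $\ln x$:
$$\frac{dJ}{da} = \int_{0}^{1} x^{a} \log{\left(x \right)} \, dx = - \frac{1}{\left(a + 1\right)^{2}}.$$

Repeating $4$ times in total — each differentiation brings down another $\ln x$ — gives
$$\frac{d^{4}J}{da^{4}} = \int_{0}^{1} x^{a} \log{\left(x \right)}^{4} \, dx = \frac{24}{\left(a + 1\right)^{5}},$$
and the integrand here is exactly the target integrand, so $I = \frac{24}{\left(a + 1\right)^{5}}$.

Setting $a = \frac{4}{5}$:
$$I = \frac{25000}{19683}.$$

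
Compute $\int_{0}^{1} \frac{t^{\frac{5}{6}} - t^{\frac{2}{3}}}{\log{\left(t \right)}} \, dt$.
$- \log{\left(10 \right)} + \log{\left(11 \right)}$

Replace the exponent $\frac{2}{3}$ by a parameter $a$: let $I(a) = \int_{0}^{1} \frac{t^{\frac{5}{6}} - t^{a}}{\log{\left(t \right)}} \, dt$.

Since $\dfrac{\partial}{\partial a}\,t^{a} = t^{a} \ln t$, the $\ln t$ in the denominator cancels and
$$\frac{dI}{da} = \int_{0}^{1} -1 t^{a} \, dt = -1 \left[\frac{t^{a+1}}{a+1}\right]_0^1 = - \frac{1}{a + 1}.$$

Integrating with respect to $a$ gives $I(a) = - \log{\left(\frac{6 a}{11} + \frac{6}{11} \right)} + C$.

At $a = \frac{5}{6}$ the integrand is identically $0$, so $I(\frac{5}{6}) = 0$. The closed form gives $0$, hence $C = 0$.

Setting $a = \frac{2}{3}$:
$$I = - \log{\left(10 \right)} + \log{\left(11 \right)}.$$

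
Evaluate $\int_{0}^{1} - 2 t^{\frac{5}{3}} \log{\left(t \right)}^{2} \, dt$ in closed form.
$- \frac{27}{128}$

Begin with the known integral
$$J(a) = \int_{0}^{1} - 2 t^{a} \, dt = - \frac{2}{a + 1}.$$

Differentiating under the integral sign brings down a factor of $\ln t$:
$$\frac{dJ}{da} = \int_{0}^{1} - 2 t^{a} \log{\left(t \right)} \, dt = \frac{2}{\left(a + 1\right)^{2}}.$$

Repeating twice in total — each differentiation brings down another $\ln t$ — gives
$$\frac{d^{2}J}{da^{2}} = \int_{0}^{1} - 2 t^{a} \log{\left(t \right)}^{2} \, dt = - \frac{4}{\left(a + 1\right)^{3}},$$
and the integrand here is exactly the target integrand, so $I = - \frac{4}{\left(a + 1\right)^{3}}$.

Setting $a = \frac{5}{3}$:
$$I = - \frac{27}{128}.$$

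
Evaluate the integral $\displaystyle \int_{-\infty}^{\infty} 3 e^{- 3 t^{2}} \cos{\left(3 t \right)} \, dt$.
$\frac{\sqrt{3} \sqrt{\pi}}{e^{\frac{3}{4}}}$

Let $b$ denote the cosine frequency and define $I(b) = \int_{-\infty}^{\infty} 3 e^{- 3 t^{2}} \cos{\left(b t \right)} \, dt$.

Differentiating under the integral sign,
$$I'(b) = \int_{-\infty}^{\infty} - 3 t e^{- 3 t^{2}} \sin{\left(b t \right)} \, dt.$$

Integrate $\int_{-\infty}^{\infty} t \sin(b t)\, e^{- 3 t^{2}}\, dt$ by parts with $u = \sin(b t)$ and $dv = t\, e^{- 3 t^{2}}\, dt$, giving $v = - \frac{e^{- 3 t^{2}}}{6}$. The boundary term vanishes and
$$\int_{-\infty}^{\infty} t \sin(b t)\, e^{- 3 t^{2}}\, dt = \frac{b}{6} \int_{-\infty}^{\infty} \cos(b t)\, e^{- 3 t^{2}}\, dt,$$
so $I'(b) = - \frac{b}{6}\, I(b)$.

This is a separable first-order ODE; solving with the initial condition $I(0) = \int_{-\infty}^{\infty} 3 e^{- 3 t^{2}}\,dt = \sqrt{3} \sqrt{\pi}$ gives
$$I(b) = \sqrt{3} \sqrt{\pi} e^{- \frac{b^{2}}{12}}.$$

Setting $b = 3$:
$$I = \frac{\sqrt{3} \sqrt{\pi}}{e^{\frac{3}{4}}}.$$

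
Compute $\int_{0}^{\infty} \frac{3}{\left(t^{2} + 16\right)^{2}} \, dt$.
$\frac{3 \pi}{256}$

Begin with the known result
$$J(a) = \int_{0}^{\infty} \frac{3}{a^{2} + t^{2}} \, dt = \frac{3 \pi}{2 a}.$$

Differentiating under the integral sign with respect to $a$,
$$\frac{dJ}{da} = \int_{0}^{\infty} - \frac{6 a}{\left(a^{2} + t^{2}\right)^{2}} \, dt = - \frac{3 \pi}{2 a^{2}},$$
so $\int_{0}^{\infty} \frac{3}{\left(a^{2} + t^{2}\right)^{2}} \, dt = \frac{3 \pi}{4 a^{3}}$.

Setting $a = 4$:
$$I = \frac{3 \pi}{256}.$$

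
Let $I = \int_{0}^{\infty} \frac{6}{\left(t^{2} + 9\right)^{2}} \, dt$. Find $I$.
$\frac{\pi}{18}$

Recall the elementary integral
$$J(a) = \int_{0}^{\infty} \frac{6}{a^{2} + t^{2}} \, dt = \frac{3 \pi}{a}.$$

Differentiating under the integral sign with respect to $a$,
$$\frac{dJ}{da} = \int_{0}^{\infty} - \frac{12 a}{\left(a^{2} + t^{2}\right)^{2}} \, dt = - \frac{3 \pi}{a^{2}},$$
so $\int_{0}^{\infty} \frac{6}{\left(a^{2} + t^{2}\right)^{2}} \, dt = \frac{3 \pi}{2 a^{3}}$.

Setting $a = 3$:
$$I = \frac{\pi}{18}.$$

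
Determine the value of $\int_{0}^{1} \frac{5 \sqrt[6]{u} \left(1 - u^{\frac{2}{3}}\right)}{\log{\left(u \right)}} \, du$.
$- \log{\left(\frac{161051}{16807} \right)}$

Introduce a parameter $a$ in the exponent: let $I(a) = \int_{0}^{1} \frac{5 \left(\sqrt[6]{u} - u^{a}\right)}{\log{\left(u \right)}} \, du$.

Since $\dfrac{\partial}{\partial a}\,u^{a} = u^{a} \ln u$, the $\ln u$ in the denominator cancels and
$$\frac{dI}{da} = \int_{0}^{1} -5 u^{a} \, du = -5 \left[\frac{u^{a+1}}{a+1}\right]_0^1 = - \frac{5}{a + 1}.$$

Integrating with respect to $a$ gives $I(a) = - \log{\left(\frac{7776 \left(a + 1\right)^{5}}{16807} \right)} + C$.

At $a = \frac{1}{6}$ the integrand is identically $0$, so $I(\frac{1}{6}) = 0$. The closed form gives $0$, hence $C = 0$.

Setting $a = \frac{5}{6}$:
$$I = - \log{\left(\frac{161051}{16807} \right)}.$$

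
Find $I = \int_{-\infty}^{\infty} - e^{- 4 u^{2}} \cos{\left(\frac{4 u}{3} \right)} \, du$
$- \frac{\sqrt{\pi}}{2 e^{\frac{1}{9}}}$

Treat the cosine frequency as a parameter and define $I(b) = \int_{-\infty}^{\infty} - e^{- 4 u^{2}} \cos{\left(b u \right)} \, du$.

Differentiating under the integral sign,
$$I'(b) = \int_{-\infty}^{\infty} u e^{- 4 u^{2}} \sin{\left(b u \right)} \, du.$$

Integrate $\int_{-\infty}^{\infty} u \sin(b u)\, e^{- 4 u^{2}}\, du$ by parts with $w = \sin(b u)$ and $dv = u\, e^{- 4 u^{2}}\, du$, giving $v = - \frac{e^{- 4 u^{2}}}{8}$. The boundary term vanishes and
$$\int_{-\infty}^{\infty} u \sin(b u)\, e^{- 4 u^{2}}\, du = \frac{b}{8} \int_{-\infty}^{\infty} \cos(b u)\, e^{- 4 u^{2}}\, du,$$
so $I'(b) = - \frac{b}{8}\, I(b)$.

This is a separable first-order ODE; solving with the initial condition $I(0) = \int_{-\infty}^{\infty} - e^{- 4 u^{2}}\,du = - \frac{\sqrt{\pi}}{2}$ gives
$$I(b) = - \frac{\sqrt{\pi} e^{- \frac{b^{2}}{16}}}{2}.$$

Setting $b = \frac{4}{3}$:
$$I = - \frac{\sqrt{\pi}}{2 e^{\frac{1}{9}}}.$$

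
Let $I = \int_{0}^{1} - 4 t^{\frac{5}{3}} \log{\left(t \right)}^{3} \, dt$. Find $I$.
$\frac{243}{512}$

Consider the simpler parametrised integral
$$J(a) = \int_{0}^{1} - 4 t^{a} \, dt = - \frac{4}{a + 1}.$$

Differentiating under the integral sign brings down a factor of $\ln t$:
$$\frac{dJ}{da} = \int_{0}^{1} - 4 t^{a} \log{\left(t \right)} \, dt = \frac{4}{\left(a + 1\right)^{2}}.$$

Repeating $3$ times in total — each differentiation brings down another $\ln t$ — gives
$$\frac{d^{3}J}{da^{3}} = \int_{0}^{1} - 4 t^{a} \log{\left(t \right)}^{3} \, dt = \frac{24}{\left(a + 1\right)^{4}},$$
and the integrand here is exactly the target integrand, so $I = \frac{24}{\left(a + 1\right)^{4}}$.

Setting $a = \frac{5}{3}$:
$$I = \frac{243}{512}.$$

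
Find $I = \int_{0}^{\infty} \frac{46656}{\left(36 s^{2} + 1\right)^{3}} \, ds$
$1458 \pi$

Start from the standard arctangent integral
$$J(a) = \int_{0}^{\infty} \frac{1}{a^{2} + s^{2}} \, ds = \frac{\pi}{2 a}.$$

Differentiating under the integral sign with respect to $a$,
$$\frac{dJ}{da} = \int_{0}^{\infty} - \frac{2 a}{\left(a^{2} + s^{2}\right)^{2}} \, ds = - \frac{\pi}{2 a^{2}},$$
so $\int_{0}^{\infty} \frac{1}{\left(a^{2} + s^{2}\right)^{2}} \, ds = \frac{\pi}{4 a^{3}}$.

Repeating — each differentiation of $1/(s^2+a^2)^j$ produces $-2ja/(s^2+a^2)^{j+1}$ — and dividing through by $-2ja$ at each step yields, after $2$ differentiations in total,
$$\int_{0}^{\infty} \frac{1}{\left(a^{2} + s^{2}\right)^{3}} \, ds = \frac{3 \pi}{16 a^{5}}.$$

Setting $a = \frac{1}{6}$:
$$I = 1458 \pi.$$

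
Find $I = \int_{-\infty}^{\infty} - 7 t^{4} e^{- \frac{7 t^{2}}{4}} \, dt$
$- \frac{24 \sqrt{7} \sqrt{\pi}}{49}$

Begin with the known integral
$$J(a) = \int_{-\infty}^{\infty} - 7 e^{- a t^{2}} \, dt = - \frac{7 \sqrt{\pi}}{\sqrt{a}}.$$

Differentiating under the integral sign brings down a factor of $(-t^2)$:
$$\frac{dJ}{da} = \int_{-\infty}^{\infty} 7 t^{2} e^{- a t^{2}} \, dt = \frac{7 \sqrt{\pi}}{2 a^{\frac{3}{2}}}.$$

Repeating twice in total — each differentiation brings down another $(-t^2)$ — gives
$$\frac{d^{2}J}{da^{2}} = \int_{-\infty}^{\infty} - 7 t^{4} e^{- a t^{2}} \, dt = - \frac{21 \sqrt{\pi}}{4 a^{\frac{5}{2}}},$$
and the integrand here is exactly the target integrand, so $I = - \frac{21 \sqrt{\pi}}{4 a^{\frac{5}{2}}}$.

Setting $a = \frac{7}{4}$:
$$I = - \frac{24 \sqrt{7} \sqrt{\pi}}{49}.$$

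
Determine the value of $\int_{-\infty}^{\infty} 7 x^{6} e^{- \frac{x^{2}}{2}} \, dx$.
$105 \sqrt{2} \sqrt{\pi}$

Start from the elementary integral
$$J(a) = \int_{-\infty}^{\infty} 7 e^{- a x^{2}} \, dx = \frac{7 \sqrt{\pi}}{\sqrt{a}}.$$

Differentiating under the integral sign brings down a factor of $(-x^2)$:
$$\frac{dJ}{da} = \int_{-\infty}^{\infty} - 7 x^{2} e^{- a x^{2}} \, dx = - \frac{7 \sqrt{\pi}}{2 a^{\frac{3}{2}}}.$$

Repeating $3$ times in total — each differentiation brings down another $(-x^2)$ — gives
$$\frac{d^{3}J}{da^{3}} = \int_{-\infty}^{\infty} - 7 x^{6} e^{- a x^{2}} \, dx = - \frac{105 \sqrt{\pi}}{8 a^{\frac{7}{2}}},$$
and the integrand here is $(-1)^{3}$ times the target integrand, so $I = (-1)^{3}\,\frac{d^{3}J}{da^{3}} = \frac{105 \sqrt{\pi}}{8 a^{\frac{7}{2}}}$.

Setting $a = \frac{1}{2}$:
$$I = 105 \sqrt{2} \sqrt{\pi}.$$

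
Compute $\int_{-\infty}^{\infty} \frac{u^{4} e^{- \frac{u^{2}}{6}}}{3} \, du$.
$9 \sqrt{6} \sqrt{\pi}$

Consider the simpler parametrised integral
$$J(a) = \int_{-\infty}^{\infty} \frac{e^{- a u^{2}}}{3} \, du = \frac{\sqrt{\pi}}{3 \sqrt{a}}.$$

Differentiating under the integral sign brings down a factor of $(-u^2)$:
$$\frac{dJ}{da} = \int_{-\infty}^{\infty} - \frac{u^{2} e^{- a u^{2}}}{3} \, du = - \frac{\sqrt{\pi}}{6 a^{\frac{3}{2}}}.$$

Repeating twice in total — each differentiation brings down another $(-u^2)$ — gives
$$\frac{d^{2}J}{da^{2}} = \int_{-\infty}^{\infty} \frac{u^{4} e^{- a u^{2}}}{3} \, du = \frac{\sqrt{\pi}}{4 a^{\frac{5}{2}}},$$
and the integrand here is exactly the target integrand, so $I = \frac{\sqrt{\pi}}{4 a^{\frac{5}{2}}}$.

Setting $a = \frac{1}{6}$:
$$I = 9 \sqrt{6} \sqrt{\pi}.$$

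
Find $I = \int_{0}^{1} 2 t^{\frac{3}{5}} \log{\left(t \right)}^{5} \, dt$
$- \frac{234375}{16384}$

Begin with the known integral
$$J(a) = \int_{0}^{1} 2 t^{a} \, dt = \frac{2}{a + 1}.$$

Differentiating under the integral sign brings down a factor of $\ln t$:
$$\frac{dJ}{da} = \int_{0}^{1} 2 t^{a} \log{\left(t \right)} \, dt = - \frac{2}{\left(a + 1\right)^{2}}.$$

Repeating $5$ times in total — each differentiation brings down another $\ln t$ — gives
$$\frac{d^{5}J}{da^{5}} = \int_{0}^{1} 2 t^{a} \log{\left(t \right)}^{5} \, dt = - \frac{240}{\left(a + 1\right)^{6}},$$
and the integrand here is exactly the target integrand, so $I = - \frac{240}{\left(a + 1\right)^{6}}$.

Setting $a = \frac{3}{5}$:
$$I = - \frac{234375}{16384}.$$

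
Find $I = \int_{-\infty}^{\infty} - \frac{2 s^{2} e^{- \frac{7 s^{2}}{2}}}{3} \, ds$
$- \frac{2 \sqrt{14} \sqrt{\pi}}{147}$

Start from the elementary integral
$$J(a) = \int_{-\infty}^{\infty} - \frac{2 e^{- a s^{2}}}{3} \, ds = - \frac{2 \sqrt{\pi}}{3 \sqrt{a}}.$$

Differentiating under the integral sign brings down a factor of $(-s^2)$:
$$\frac{dJ}{da} = \int_{-\infty}^{\infty} \frac{2 s^{2} e^{- a s^{2}}}{3} \, ds = \frac{\sqrt{\pi}}{3 a^{\frac{3}{2}}}.$$

The integral on the left is $-I$, so $I = - \frac{\sqrt{\pi}}{3 a^{\frac{3}{2}}}$.

Setting $a = \frac{7}{2}$:
$$I = - \frac{2 \sqrt{14} \sqrt{\pi}}{147}.$$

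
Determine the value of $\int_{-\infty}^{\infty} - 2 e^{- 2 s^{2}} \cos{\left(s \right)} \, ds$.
$- \frac{\sqrt{2} \sqrt{\pi}}{e^{\frac{1}{8}}}$

Let $b$ denote the cosine frequency and define $I(b) = \int_{-\infty}^{\infty} - 2 e^{- 2 s^{2}} \cos{\left(b s \right)} \, ds$.

Differentiating under the integral sign,
$$I'(b) = \int_{-\infty}^{\infty} 2 s e^{- 2 s^{2}} \sin{\left(b s \right)} \, ds.$$

Integrate $\int_{-\infty}^{\infty} s \sin(b s)\, e^{- 2 s^{2}}\, ds$ by parts with $u = \sin(b s)$ and $dv = s\, e^{- 2 s^{2}}\, ds$, giving $v = - \frac{e^{- 2 s^{2}}}{4}$. The boundary term vanishes and
$$\int_{-\infty}^{\infty} s \sin(b s)\, e^{- 2 s^{2}}\, ds = \frac{b}{4} \int_{-\infty}^{\infty} \cos(b s)\, e^{- 2 s^{2}}\, ds,$$
so $I'(b) = - \frac{b}{4}\, I(b)$.

This is a separable first-order ODE; solving with the initial condition $I(0) = \int_{-\infty}^{\infty} - 2 e^{- 2 s^{2}}\,ds = - \sqrt{2} \sqrt{\pi}$ gives
$$I(b) = - \sqrt{2} \sqrt{\pi} e^{- \frac{b^{2}}{8}}.$$

Setting $b = 1$:
$$I = - \frac{\sqrt{2} \sqrt{\pi}}{e^{\frac{1}{8}}}.$$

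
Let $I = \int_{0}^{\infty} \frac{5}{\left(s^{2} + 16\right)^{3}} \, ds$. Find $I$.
$\frac{15 \pi}{16384}$

Start from the standard arctangent integral
$$J(a) = \int_{0}^{\infty} \frac{5}{a^{2} + s^{2}} \, ds = \frac{5 \pi}{2 a}.$$

Differentiating under the integral sign with respect to $a$,
$$\frac{dJ}{da} = \int_{0}^{\infty} - \frac{10 a}{\left(a^{2} + s^{2}\right)^{2}} \, ds = - \frac{5 \pi}{2 a^{2}},$$
so $\int_{0}^{\infty} \frac{5}{\left(a^{2} + s^{2}\right)^{2}} \, ds = \frac{5 \pi}{4 a^{3}}$.

Repeating — each differentiation of $1/(s^2+a^2)^j$ produces $-2ja/(s^2+a^2)^{j+1}$ — and dividing through by $-2ja$ at each step yields, after $2$ differentiations in total,
$$\int_{0}^{\infty} \frac{5}{\left(a^{2} + s^{2}\right)^{3}} \, ds = \frac{15 \pi}{16 a^{5}}.$$

Setting $a = 4$:
$$I = \frac{15 \pi}{16384}.$$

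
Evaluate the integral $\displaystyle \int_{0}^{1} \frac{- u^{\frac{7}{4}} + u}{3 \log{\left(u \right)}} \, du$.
$- \frac{\log{\left(11 \right)}}{3} + \log{\left(2 \right)}$

Introduce a parameter $a$ in the exponent: let $I(a) = \int_{0}^{1} \frac{u - u^{a}}{3 \log{\left(u \right)}} \, du$.

Since $\dfrac{\partial}{\partial a}\,u^{a} = u^{a} \ln u$, the $\ln u$ in the denominator cancels and
$$\frac{dI}{da} = \int_{0}^{1} - \frac{1}{3} u^{a} \, du = - \frac{1}{3} \left[\frac{u^{a+1}}{a+1}\right]_0^1 = - \frac{1}{3 a + 3}.$$

Integrating with respect to $a$ gives $I(a) = - \frac{\log{\left(a + 1 \right)}}{3} + \frac{\log{\left(2 \right)}}{3} + C$.

At $a = 1$ the integrand is identically $0$, so $I(1) = 0$. The closed form gives $0$, hence $C = 0$.

Setting $a = \frac{7}{4}$:
$$I = - \frac{\log{\left(11 \right)}}{3} + \log{\left(2 \right)}.$$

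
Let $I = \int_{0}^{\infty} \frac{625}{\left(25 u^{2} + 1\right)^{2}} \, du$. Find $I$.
$\frac{125 \pi}{4}$

Begin with the known result
$$J(a) = \int_{0}^{\infty} \frac{1}{a^{2} + u^{2}} \, du = \frac{\pi}{2 a}.$$

Differentiating under the integral sign with respect to $a$,
$$\frac{dJ}{da} = \int_{0}^{\infty} - \frac{2 a}{\left(a^{2} + u^{2}\right)^{2}} \, du = - \frac{\pi}{2 a^{2}},$$
so $\int_{0}^{\infty} \frac{1}{\left(a^{2} + u^{2}\right)^{2}} \, du = \frac{\pi}{4 a^{3}}$.

Setting $a = \frac{1}{5}$:
$$I = \frac{125 \pi}{4}.$$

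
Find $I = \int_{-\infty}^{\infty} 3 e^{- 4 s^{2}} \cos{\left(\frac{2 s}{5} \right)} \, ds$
$\frac{3 \sqrt{\pi}}{2 e^{\frac{1}{100}}}$

Let $b$ denote the cosine frequency and define $I(b) = \int_{-\infty}^{\infty} 3 e^{- 4 s^{2}} \cos{\left(b s \right)} \, ds$.

Differentiating under the integral sign,
$$I'(b) = \int_{-\infty}^{\infty} - 3 s e^{- 4 s^{2}} \sin{\left(b s \right)} \, ds.$$

Integrate $\int_{-\infty}^{\infty} s \sin(b s)\, e^{- 4 s^{2}}\, ds$ by parts with $u = \sin(b s)$ and $dv = s\, e^{- 4 s^{2}}\, ds$, giving $v = - \frac{e^{- 4 s^{2}}}{8}$. The boundary term vanishes and
$$\int_{-\infty}^{\infty} s \sin(b s)\, e^{- 4 s^{2}}\, ds = \frac{b}{8} \int_{-\infty}^{\infty} \cos(b s)\, e^{- 4 s^{2}}\, ds,$$
so $I'(b) = - \frac{b}{8}\, I(b)$.

This is a separable first-order ODE; solving with the initial condition $I(0) = \int_{-\infty}^{\infty} 3 e^{- 4 s^{2}}\,ds = \frac{3 \sqrt{\pi}}{2}$ gives
$$I(b) = \frac{3 \sqrt{\pi} e^{- \frac{b^{2}}{16}}}{2}.$$

Setting $b = \frac{2}{5}$:
$$I = \frac{3 \sqrt{\pi}}{2 e^{\frac{1}{100}}}.$$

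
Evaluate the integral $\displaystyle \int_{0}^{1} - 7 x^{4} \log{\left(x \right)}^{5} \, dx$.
$\frac{168}{3125}$

Consider the simpler parametrised integral
$$J(a) = \int_{0}^{1} - 7 x^{a} \, dx = - \frac{7}{a + 1}.$$

Differentiating under the integral sign brings down a factor of $\ln x$:
$$\frac{dJ}{da} = \int_{0}^{1} - 7 x^{a} \log{\left(x \right)} \, dx = \frac{7}{\left(a + 1\right)^{2}}.$$

Repeating $5$ times in total — each differentiation brings down another $\ln x$ — gives
$$\frac{d^{5}J}{da^{5}} = \int_{0}^{1} - 7 x^{a} \log{\left(x \right)}^{5} \, dx = \frac{840}{\left(a + 1\right)^{6}},$$
and the integrand here is exactly the target integrand, so $I = \frac{840}{\left(a + 1\right)^{6}}$.

Setting $a = 4$:
$$I = \frac{168}{3125}.$$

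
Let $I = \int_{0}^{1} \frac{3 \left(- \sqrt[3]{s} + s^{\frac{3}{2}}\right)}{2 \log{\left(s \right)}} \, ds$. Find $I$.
$- \log{\left(\frac{16 \sqrt{30}}{225} \right)}$

Replace the exponent $\frac{1}{3}$ by a parameter $a$: let $I(a) = \int_{0}^{1} \frac{3 \left(s^{\frac{3}{2}} - s^{a}\right)}{2 \log{\left(s \right)}} \, ds$.

Since $\dfrac{\partial}{\partial a}\,s^{a} = s^{a} \ln s$, the $\ln s$ in the denominator cancels and
$$\frac{dI}{da} = \int_{0}^{1} - \frac{3}{2} s^{a} \, ds = - \frac{3}{2} \left[\frac{s^{a+1}}{a+1}\right]_0^1 = - \frac{3}{2 a + 2}.$$

Integrating with respect to $a$ gives $I(a) = - \log{\left(\frac{2 \sqrt{10} \left(a + 1\right)^{\frac{3}{2}}}{25} \right)} + C$.

At $a = \frac{3}{2}$ the integrand is identically $0$, so $I(\frac{3}{2}) = 0$. The closed form gives $0$, hence $C = 0$.

Setting $a = \frac{1}{3}$:
$$I = - \log{\left(\frac{16 \sqrt{30}}{225} \right)}.$$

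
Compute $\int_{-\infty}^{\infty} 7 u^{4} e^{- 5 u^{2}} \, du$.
$\frac{21 \sqrt{5} \sqrt{\pi}}{500}$

Consider the simpler parametrised integral
$$J(a) = \int_{-\infty}^{\infty} 7 e^{- a u^{2}} \, du = \frac{7 \sqrt{\pi}}{\sqrt{a}}.$$

Differentiating under the integral sign brings down a factor of $(-u^2)$:
$$\frac{dJ}{da} = \int_{-\infty}^{\infty} - 7 u^{2} e^{- a u^{2}} \, du = - \frac{7 \sqrt{\pi}}{2 a^{\frac{3}{2}}}.$$

Repeating twice in total — each differentiation brings down another $(-u^2)$ — gives
$$\frac{d^{2}J}{da^{2}} = \int_{-\infty}^{\infty} 7 u^{4} e^{- a u^{2}} \, du = \frac{21 \sqrt{\pi}}{4 a^{\frac{5}{2}}},$$
and the integrand here is exactly the target integrand, so $I = \frac{21 \sqrt{\pi}}{4 a^{\frac{5}{2}}}$.

Setting $a = 5$:
$$I = \frac{21 \sqrt{5} \sqrt{\pi}}{500}.$$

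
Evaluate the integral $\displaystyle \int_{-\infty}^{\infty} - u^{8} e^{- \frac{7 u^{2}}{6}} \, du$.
$- \frac{1215 \sqrt{42} \sqrt{\pi}}{2401}$

Consider the simpler parametrised integral
$$J(a) = \int_{-\infty}^{\infty} - e^{- a u^{2}} \, du = - \frac{\sqrt{\pi}}{\sqrt{a}}.$$

Differentiating under the integral sign brings down a factor of $(-u^2)$:
$$\frac{dJ}{da} = \int_{-\infty}^{\infty} u^{2} e^{- a u^{2}} \, du = \frac{\sqrt{\pi}}{2 a^{\frac{3}{2}}}.$$

Repeating $4$ times in total — each differentiation brings down another $(-u^2)$ — gives
$$\frac{d^{4}J}{da^{4}} = \int_{-\infty}^{\infty} - u^{8} e^{- a u^{2}} \, du = - \frac{105 \sqrt{\pi}}{16 a^{\frac{9}{2}}},$$
and the integrand here is exactly the target integrand, so $I = - \frac{105 \sqrt{\pi}}{16 a^{\frac{9}{2}}}$.

Setting $a = \frac{7}{6}$:
$$I = - \frac{1215 \sqrt{42} \sqrt{\pi}}{2401}.$$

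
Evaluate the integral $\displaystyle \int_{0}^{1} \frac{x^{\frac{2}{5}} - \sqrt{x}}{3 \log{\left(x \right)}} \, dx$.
$- \frac{\log{\left(15 \right)}}{3} + \frac{\log{\left(14 \right)}}{3}$

Introduce a parameter $a$ in the exponent: let $I(a) = \int_{0}^{1} \frac{- \sqrt{x} + x^{a}}{3 \log{\left(x \right)}} \, dx$.

Since $\dfrac{\partial}{\partial a}\,x^{a} = x^{a} \ln x$, the $\ln x$ in the denominator cancels and
$$\frac{dI}{da} = \int_{0}^{1} \frac{1}{3} x^{a} \, dx = \frac{1}{3} \left[\frac{x^{a+1}}{a+1}\right]_0^1 = \frac{1}{3 \left(a + 1\right)}.$$

Integrating with respect to $a$ gives $I(a) = \frac{\log{\left(a + 1 \right)}}{3} - \frac{\log{\left(3 \right)}}{3} + \frac{\log{\left(2 \right)}}{3} + C$.

At $a = \frac{1}{2}$ the integrand is identically $0$, so $I(\frac{1}{2}) = 0$. The closed form gives $0$, hence $C = 0$.

Setting $a = \frac{2}{5}$:
$$I = - \frac{\log{\left(15 \right)}}{3} + \frac{\log{\left(14 \right)}}{3}.$$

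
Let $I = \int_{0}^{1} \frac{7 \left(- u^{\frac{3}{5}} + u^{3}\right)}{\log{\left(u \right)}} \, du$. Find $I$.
$\log{\left(\frac{78125}{128} \right)}$

Introduce a parameter $a$ in the exponent: let $I(a) = \int_{0}^{1} \frac{7 \left(- u^{\frac{3}{5}} + u^{a}\right)}{\log{\left(u \right)}} \, du$.

Since $\dfrac{\partial}{\partial a}\,u^{a} = u^{a} \ln u$, the $\ln u$ in the denominator cancels and
$$\frac{dI}{da} = \int_{0}^{1} 7 u^{a} \, du = 7 \left[\frac{u^{a+1}}{a+1}\right]_0^1 = \frac{7}{a + 1}.$$

Integrating with respect to $a$ gives $I(a) = \log{\left(\frac{78125 \left(a + 1\right)^{7}}{2097152} \right)} + C$.

At $a = \frac{3}{5}$ the integrand is identically $0$, so $I(\frac{3}{5}) = 0$. The closed form gives $0$, hence $C = 0$.

Setting $a = 3$:
$$I = \log{\left(\frac{78125}{128} \right)}.$$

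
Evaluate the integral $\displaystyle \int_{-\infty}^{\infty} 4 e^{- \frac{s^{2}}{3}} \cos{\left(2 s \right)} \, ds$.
$\frac{4 \sqrt{3} \sqrt{\pi}}{e^{3}}$

Let $b$ denote the cosine frequency and define $I(b) = \int_{-\infty}^{\infty} 4 e^{- \frac{s^{2}}{3}} \cos{\left(b s \right)} \, ds$.

Differentiating under the integral sign,
$$I'(b) = \int_{-\infty}^{\infty} - 4 s e^{- \frac{s^{2}}{3}} \sin{\left(b s \right)} \, ds.$$

Integrate $\int_{-\infty}^{\infty} s \sin(b s)\, e^{- \frac{s^{2}}{3}}\, ds$ by parts with $u = \sin(b s)$ and $dv = s\, e^{- \frac{s^{2}}{3}}\, ds$, giving $v = - \frac{3 e^{- \frac{s^{2}}{3}}}{2}$. The boundary term vanishes and
$$\int_{-\infty}^{\infty} s \sin(b s)\, e^{- \frac{s^{2}}{3}}\, ds = \frac{3 b}{2} \int_{-\infty}^{\infty} \cos(b s)\, e^{- \frac{s^{2}}{3}}\, ds,$$
so $I'(b) = - \frac{3 b}{2}\, I(b)$.

This is a separable first-order ODE; solving with the initial condition $I(0) = \int_{-\infty}^{\infty} 4 e^{- \frac{s^{2}}{3}}\,ds = 4 \sqrt{3} \sqrt{\pi}$ gives
$$I(b) = 4 \sqrt{3} \sqrt{\pi} e^{- \frac{3 b^{2}}{4}}.$$

Setting $b = 2$:
$$I = \frac{4 \sqrt{3} \sqrt{\pi}}{e^{3}}.$$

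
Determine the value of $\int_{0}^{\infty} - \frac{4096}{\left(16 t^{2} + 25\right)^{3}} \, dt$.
$- \frac{192 \pi}{3125}$

Start from the standard arctangent integral
$$J(a) = \int_{0}^{\infty} - \frac{1}{a^{2} + t^{2}} \, dt = - \frac{\pi}{2 a}.$$

Differentiating under the integral sign with respect to $a$,
$$\frac{dJ}{da} = \int_{0}^{\infty} \frac{2 a}{\left(a^{2} + t^{2}\right)^{2}} \, dt = \frac{\pi}{2 a^{2}},$$
so $\int_{0}^{\infty} - \frac{1}{\left(a^{2} + t^{2}\right)^{2}} \, dt = - \frac{\pi}{4 a^{3}}$.

Repeating — each differentiation of $1/(t^2+a^2)^j$ produces $-2ja/(t^2+a^2)^{j+1}$ — and dividing through by $-2ja$ at each step yields, after $2$ differentiations in total,
$$\int_{0}^{\infty} - \frac{1}{\left(a^{2} + t^{2}\right)^{3}} \, dt = - \frac{3 \pi}{16 a^{5}}.$$

Setting $a = \frac{5}{4}$:
$$I = - \frac{192 \pi}{3125}.$$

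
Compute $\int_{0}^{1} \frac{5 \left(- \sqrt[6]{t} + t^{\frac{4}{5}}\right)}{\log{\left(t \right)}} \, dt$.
$\log{\left(\frac{459165024}{52521875} \right)}$

Replace the exponent $\frac{4}{5}$ by a parameter $a$: let $I(a) = \int_{0}^{1} \frac{5 \left(- \sqrt[6]{t} + t^{a}\right)}{\log{\left(t \right)}} \, dt$.

Since $\dfrac{\partial}{\partial a}\,t^{a} = t^{a} \ln t$, the $\ln t$ in the denominator cancels and
$$\frac{dI}{da} = \int_{0}^{1} 5 t^{a} \, dt = 5 \left[\frac{t^{a+1}}{a+1}\right]_0^1 = \frac{5}{a + 1}.$$

Integrating with respect to $a$ gives $I(a) = \log{\left(\frac{7776 \left(a + 1\right)^{5}}{16807} \right)} + C$.

At $a = \frac{1}{6}$ the integrand is identically $0$, so $I(\frac{1}{6}) = 0$. The closed form gives $0$, hence $C = 0$.

Setting $a = \frac{4}{5}$:
$$I = \log{\left(\frac{459165024}{52521875} \right)}.$$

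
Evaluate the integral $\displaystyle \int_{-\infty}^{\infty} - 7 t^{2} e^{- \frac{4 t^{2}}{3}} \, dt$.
$- \frac{21 \sqrt{3} \sqrt{\pi}}{16}$

Start from the elementary integral
$$J(a) = \int_{-\infty}^{\infty} - 7 e^{- a t^{2}} \, dt = - \frac{7 \sqrt{\pi}}{\sqrt{a}}.$$

Differentiating under the integral sign brings down a factor of $(-t^2)$:
$$\frac{dJ}{da} = \int_{-\infty}^{\infty} 7 t^{2} e^{- a t^{2}} \, dt = \frac{7 \sqrt{\pi}}{2 a^{\frac{3}{2}}}.$$

The integral on the left is $-I$, so $I = - \frac{7 \sqrt{\pi}}{2 a^{\frac{3}{2}}}$.

Setting $a = \frac{4}{3}$:
$$I = - \frac{21 \sqrt{3} \sqrt{\pi}}{16}.$$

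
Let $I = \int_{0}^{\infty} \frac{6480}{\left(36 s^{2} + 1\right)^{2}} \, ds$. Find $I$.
$270 \pi$

Start from the standard arctangent integral
$$J(a) = \int_{0}^{\infty} \frac{5}{a^{2} + s^{2}} \, ds = \frac{5 \pi}{2 a}.$$

Differentiating under the integral sign with respect to $a$,
$$\frac{dJ}{da} = \int_{0}^{\infty} - \frac{10 a}{\left(a^{2} + s^{2}\right)^{2}} \, ds = - \frac{5 \pi}{2 a^{2}},$$
so $\int_{0}^{\infty} \frac{5}{\left(a^{2} + s^{2}\right)^{2}} \, ds = \frac{5 \pi}{4 a^{3}}$.

Setting $a = \frac{1}{6}$:
$$I = 270 \pi.$$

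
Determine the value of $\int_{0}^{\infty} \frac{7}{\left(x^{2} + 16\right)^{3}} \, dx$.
$\frac{21 \pi}{16384}$

Start from the standard arctangent integral
$$J(a) = \int_{0}^{\infty} \frac{7}{a^{2} + x^{2}} \, dx = \frac{7 \pi}{2 a}.$$

Differentiating under the integral sign with respect to $a$,
$$\frac{dJ}{da} = \int_{0}^{\infty} - \frac{14 a}{\left(a^{2} + x^{2}\right)^{2}} \, dx = - \frac{7 \pi}{2 a^{2}},$$
so $\int_{0}^{\infty} \frac{7}{\left(a^{2} + x^{2}\right)^{2}} \, dx = \frac{7 \pi}{4 a^{3}}$.

Repeating — each differentiation of $1/(x^2+a^2)^j$ produces $-2ja/(x^2+a^2)^{j+1}$ — and dividing through by $-2ja$ at each step yields, after $2$ differentiations in total,
$$\int_{0}^{\infty} \frac{7}{\left(a^{2} + x^{2}\right)^{3}} \, dx = \frac{21 \pi}{16 a^{5}}.$$

Setting $a = 4$:
$$I = \frac{21 \pi}{16384}.$$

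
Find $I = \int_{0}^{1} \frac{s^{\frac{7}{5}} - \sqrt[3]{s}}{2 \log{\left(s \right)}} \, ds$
$- \frac{\log{\left(5 \right)}}{2} + \log{\left(3 \right)}$

Consider the one-parameter family: let $I(a) = \int_{0}^{1} \frac{s^{\frac{7}{5}} - s^{a}}{2 \log{\left(s \right)}} \, ds$.

Since $\dfrac{\partial}{\partial a}\,s^{a} = s^{a} \ln s$, the $\ln s$ in the denominator cancels and
$$\frac{dI}{da} = \int_{0}^{1} - \frac{1}{2} s^{a} \, ds = - \frac{1}{2} \left[\frac{s^{a+1}}{a+1}\right]_0^1 = - \frac{1}{2 a + 2}.$$

Integrating with respect to $a$ gives $I(a) = - \frac{\log{\left(a + 1 \right)}}{2} - \frac{\log{\left(5 \right)}}{2} + \frac{\log{\left(12 \right)}}{2} + C$.

At $a = \frac{7}{5}$ the integrand is identically $0$, so $I(\frac{7}{5}) = 0$. The closed form gives $0$, hence $C = 0$.

Setting $a = \frac{1}{3}$:
$$I = - \frac{\log{\left(5 \right)}}{2} + \log{\left(3 \right)}.$$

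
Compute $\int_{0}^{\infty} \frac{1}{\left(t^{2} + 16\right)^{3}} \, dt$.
$\frac{3 \pi}{16384}$

Start from the standard arctangent integral
$$J(a) = \int_{0}^{\infty} \frac{1}{a^{2} + t^{2}} \, dt = \frac{\pi}{2 a}.$$

Differentiating under the integral sign with respect to $a$,
$$\frac{dJ}{da} = \int_{0}^{\infty} - \frac{2 a}{\left(a^{2} + t^{2}\right)^{2}} \, dt = - \frac{\pi}{2 a^{2}},$$
so $\int_{0}^{\infty} \frac{1}{\left(a^{2} + t^{2}\right)^{2}} \, dt = \frac{\pi}{4 a^{3}}$.

Repeating — each differentiation of $1/(t^2+a^2)^j$ produces $-2ja/(t^2+a^2)^{j+1}$ — and dividing through by $-2ja$ at each step yields, after $2$ differentiations in total,
$$\int_{0}^{\infty} \frac{1}{\left(a^{2} + t^{2}\right)^{3}} \, dt = \frac{3 \pi}{16 a^{5}}.$$

Setting $a = 4$:
$$I = \frac{3 \pi}{16384}.$$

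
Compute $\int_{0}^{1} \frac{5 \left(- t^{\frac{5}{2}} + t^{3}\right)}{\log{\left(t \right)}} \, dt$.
$- \log{\left(\frac{16807}{32768} \right)}$

Consider the one-parameter family: let $I(a) = \int_{0}^{1} \frac{5 \left(t^{3} - t^{a}\right)}{\log{\left(t \right)}} \, dt$.

Since $\dfrac{\partial}{\partial a}\,t^{a} = t^{a} \ln t$, the $\ln t$ in the denominator cancels and
$$\frac{dI}{da} = \int_{0}^{1} -5 t^{a} \, dt = -5 \left[\frac{t^{a+1}}{a+1}\right]_0^1 = - \frac{5}{a + 1}.$$

Integrating with respect to $a$ gives $I(a) = - \log{\left(\frac{\left(a + 1\right)^{5}}{1024} \right)} + C$.

At $a = 3$ the integrand is identically $0$, so $I(3) = 0$. The closed form gives $0$, hence $C = 0$.

Setting $a = \frac{5}{2}$:
$$I = - \log{\left(\frac{16807}{32768} \right)}.$$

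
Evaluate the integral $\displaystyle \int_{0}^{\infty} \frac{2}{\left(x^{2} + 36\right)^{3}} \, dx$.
$\frac{\pi}{20736}$

Start from the standard arctangent integral
$$J(a) = \int_{0}^{\infty} \frac{2}{a^{2} + x^{2}} \, dx = \frac{\pi}{a}.$$

Differentiating under the integral sign with respect to $a$,
$$\frac{dJ}{da} = \int_{0}^{\infty} - \frac{4 a}{\left(a^{2} + x^{2}\right)^{2}} \, dx = - \frac{\pi}{a^{2}},$$
so $\int_{0}^{\infty} \frac{2}{\left(a^{2} + x^{2}\right)^{2}} \, dx = \frac{\pi}{2 a^{3}}$.

Repeating — each differentiation of $1/(x^2+a^2)^j$ produces $-2ja/(x^2+a^2)^{j+1}$ — and dividing through by $-2ja$ at each step yields, after $2$ differentiations in total,
$$\int_{0}^{\infty} \frac{2}{\left(a^{2} + x^{2}\right)^{3}} \, dx = \frac{3 \pi}{8 a^{5}}.$$

Setting $a = 6$:
$$I = \frac{\pi}{20736}.$$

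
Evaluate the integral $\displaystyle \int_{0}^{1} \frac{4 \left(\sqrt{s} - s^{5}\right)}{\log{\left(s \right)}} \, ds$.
$- \log{\left(256 \right)}$

Replace the exponent $\frac{1}{2}$ by a parameter $a$: let $I(a) = \int_{0}^{1} \frac{4 \left(- s^{5} + s^{a}\right)}{\log{\left(s \right)}} \, ds$.

Since $\dfrac{\partial}{\partial a}\,s^{a} = s^{a} \ln s$, the $\ln s$ in the denominator cancels and
$$\frac{dI}{da} = \int_{0}^{1} 4 s^{a} \, ds = 4 \left[\frac{s^{a+1}}{a+1}\right]_0^1 = \frac{4}{a + 1}.$$

Integrating with respect to $a$ gives $I(a) = \log{\left(\frac{\left(a + 1\right)^{4}}{1296} \right)} + C$.

At $a = 5$ the integrand is identically $0$, so $I(5) = 0$. The closed form gives $0$, hence $C = 0$.

Setting $a = \frac{1}{2}$:
$$I = - \log{\left(256 \right)}.$$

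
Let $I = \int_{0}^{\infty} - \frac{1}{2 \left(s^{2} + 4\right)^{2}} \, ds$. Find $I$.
$- \frac{\pi}{64}$

Start from the standard arctangent integral
$$J(a) = \int_{0}^{\infty} - \frac{1}{2 \left(a^{2} + s^{2}\right)} \, ds = - \frac{\pi}{4 a}.$$

Differentiating under the integral sign with respect to $a$,
$$\frac{dJ}{da} = \int_{0}^{\infty} \frac{a}{\left(a^{2} + s^{2}\right)^{2}} \, ds = \frac{\pi}{4 a^{2}},$$
so $\int_{0}^{\infty} - \frac{1}{2 \left(a^{2} + s^{2}\right)^{2}} \, ds = - \frac{\pi}{8 a^{3}}$.

Setting $a = 2$:
$$I = - \frac{\pi}{64}.$$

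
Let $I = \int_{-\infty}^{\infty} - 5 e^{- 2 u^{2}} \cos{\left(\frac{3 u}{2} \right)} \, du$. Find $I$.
$- \frac{5 \sqrt{2} \sqrt{\pi}}{2 e^{\frac{9}{32}}}$

Let $b$ denote the cosine frequency and define $I(b) = \int_{-\infty}^{\infty} - 5 e^{- 2 u^{2}} \cos{\left(b u \right)} \, du$.

Differentiating under the integral sign,
$$I'(b) = \int_{-\infty}^{\infty} 5 u e^{- 2 u^{2}} \sin{\left(b u \right)} \, du.$$

Integrate $\int_{-\infty}^{\infty} u \sin(b u)\, e^{- 2 u^{2}}\, du$ by parts with $w = \sin(b u)$ and $dv = u\, e^{- 2 u^{2}}\, du$, giving $v = - \frac{e^{- 2 u^{2}}}{4}$. The boundary term vanishes and
$$\int_{-\infty}^{\infty} u \sin(b u)\, e^{- 2 u^{2}}\, du = \frac{b}{4} \int_{-\infty}^{\infty} \cos(b u)\, e^{- 2 u^{2}}\, du,$$
so $I'(b) = - \frac{b}{4}\, I(b)$.

This is a separable first-order ODE; solving with the initial condition $I(0) = \int_{-\infty}^{\infty} - 5 e^{- 2 u^{2}}\,du = - \frac{5 \sqrt{2} \sqrt{\pi}}{2}$ gives
$$I(b) = - \frac{5 \sqrt{2} \sqrt{\pi} e^{- \frac{b^{2}}{8}}}{2}.$$

Setting $b = \frac{3}{2}$:
$$I = - \frac{5 \sqrt{2} \sqrt{\pi}}{2 e^{\frac{9}{32}}}.$$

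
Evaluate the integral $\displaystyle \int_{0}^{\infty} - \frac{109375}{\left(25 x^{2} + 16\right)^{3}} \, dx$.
$- \frac{65625 \pi}{16384}$

Begin with the known result
$$J(a) = \int_{0}^{\infty} - \frac{7}{a^{2} + x^{2}} \, dx = - \frac{7 \pi}{2 a}.$$

Differentiating under the integral sign with respect to $a$,
$$\frac{dJ}{da} = \int_{0}^{\infty} \frac{14 a}{\left(a^{2} + x^{2}\right)^{2}} \, dx = \frac{7 \pi}{2 a^{2}},$$
so $\int_{0}^{\infty} - \frac{7}{\left(a^{2} + x^{2}\right)^{2}} \, dx = - \frac{7 \pi}{4 a^{3}}$.

Repeating — each differentiation of $1/(x^2+a^2)^j$ produces $-2ja/(x^2+a^2)^{j+1}$ — and dividing through by $-2ja$ at each step yields, after $2$ differentiations in total,
$$\int_{0}^{\infty} - \frac{7}{\left(a^{2} + x^{2}\right)^{3}} \, dx = - \frac{21 \pi}{16 a^{5}}.$$

Setting $a = \frac{4}{5}$:
$$I = - \frac{65625 \pi}{16384}.$$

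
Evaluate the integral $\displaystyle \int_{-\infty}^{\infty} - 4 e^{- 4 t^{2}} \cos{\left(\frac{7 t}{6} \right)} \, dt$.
$- \frac{2 \sqrt{\pi}}{e^{\frac{49}{576}}}$

Let $b$ denote the cosine frequency and define $I(b) = \int_{-\infty}^{\infty} - 4 e^{- 4 t^{2}} \cos{\left(b t \right)} \, dt$.

Differentiating under the integral sign,
$$I'(b) = \int_{-\infty}^{\infty} 4 t e^{- 4 t^{2}} \sin{\left(b t \right)} \, dt.$$

Integrate $\int_{-\infty}^{\infty} t \sin(b t)\, e^{- 4 t^{2}}\, dt$ by parts with $u = \sin(b t)$ and $dv = t\, e^{- 4 t^{2}}\, dt$, giving $v = - \frac{e^{- 4 t^{2}}}{8}$. The boundary term vanishes and
$$\int_{-\infty}^{\infty} t \sin(b t)\, e^{- 4 t^{2}}\, dt = \frac{b}{8} \int_{-\infty}^{\infty} \cos(b t)\, e^{- 4 t^{2}}\, dt,$$
so $I'(b) = - \frac{b}{8}\, I(b)$.

This is a separable first-order ODE; solving with the initial condition $I(0) = \int_{-\infty}^{\infty} - 4 e^{- 4 t^{2}}\,dt = - 2 \sqrt{\pi}$ gives
$$I(b) = - 2 \sqrt{\pi} e^{- \frac{b^{2}}{16}}.$$

Setting $b = \frac{7}{6}$:
$$I = - \frac{2 \sqrt{\pi}}{e^{\frac{49}{576}}}.$$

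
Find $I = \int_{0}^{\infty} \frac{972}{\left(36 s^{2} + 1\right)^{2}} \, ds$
$\frac{81 \pi}{2}$

Begin with the known result
$$J(a) = \int_{0}^{\infty} \frac{3}{4 \left(a^{2} + s^{2}\right)} \, ds = \frac{3 \pi}{8 a}.$$

Differentiating under the integral sign with respect to $a$,
$$\frac{dJ}{da} = \int_{0}^{\infty} - \frac{3 a}{2 \left(a^{2} + s^{2}\right)^{2}} \, ds = - \frac{3 \pi}{8 a^{2}},$$
so $\int_{0}^{\infty} \frac{3}{4 \left(a^{2} + s^{2}\right)^{2}} \, ds = \frac{3 \pi}{16 a^{3}}$.

Setting $a = \frac{1}{6}$:
$$I = \frac{81 \pi}{2}.$$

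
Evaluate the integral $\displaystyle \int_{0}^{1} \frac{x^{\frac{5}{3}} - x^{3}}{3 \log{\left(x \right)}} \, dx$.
$- \frac{\log{\left(3 \right)}}{3} + \frac{\log{\left(2 \right)}}{3}$

Introduce a parameter $a$ in the exponent: let $I(a) = \int_{0}^{1} \frac{- x^{3} + x^{a}}{3 \log{\left(x \right)}} \, dx$.

Since $\dfrac{\partial}{\partial a}\,x^{a} = x^{a} \ln x$, the $\ln x$ in the denominator cancels and
$$\frac{dI}{da} = \int_{0}^{1} \frac{1}{3} x^{a} \, dx = \frac{1}{3} \left[\frac{x^{a+1}}{a+1}\right]_0^1 = \frac{1}{3 \left(a + 1\right)}.$$

Integrating with respect to $a$ gives $I(a) = \frac{\log{\left(a + 1 \right)}}{3} - \frac{2 \log{\left(2 \right)}}{3} + C$.

At $a = 3$ the integrand is identically $0$, so $I(3) = 0$. The closed form gives $0$, hence $C = 0$.

Setting $a = \frac{5}{3}$:
$$I = - \frac{\log{\left(3 \right)}}{3} + \frac{\log{\left(2 \right)}}{3}.$$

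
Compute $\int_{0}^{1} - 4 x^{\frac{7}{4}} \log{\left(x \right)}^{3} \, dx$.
$\frac{6144}{14641}$

Begin with the known integral
$$J(a) = \int_{0}^{1} - 4 x^{a} \, dx = - \frac{4}{a + 1}.$$

Differentiating under the integral sign brings down a factor of $\ln x$:
$$\frac{dJ}{da} = \int_{0}^{1} - 4 x^{a} \log{\left(x \right)} \, dx = \frac{4}{\left(a + 1\right)^{2}}.$$

Repeating $3$ times in total — each differentiation brings down another $\ln x$ — gives
$$\frac{d^{3}J}{da^{3}} = \int_{0}^{1} - 4 x^{a} \log{\left(x \right)}^{3} \, dx = \frac{24}{\left(a + 1\right)^{4}},$$
and the integrand here is exactly the target integrand, so $I = \frac{24}{\left(a + 1\right)^{4}}$.

Setting $a = \frac{7}{4}$:
$$I = \frac{6144}{14641}.$$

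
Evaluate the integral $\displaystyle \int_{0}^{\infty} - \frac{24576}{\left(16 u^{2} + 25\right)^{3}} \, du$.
$- \frac{1152 \pi}{3125}$

Recall the elementary integral
$$J(a) = \int_{0}^{\infty} - \frac{6}{a^{2} + u^{2}} \, du = - \frac{3 \pi}{a}.$$

Differentiating under the integral sign with respect to $a$,
$$\frac{dJ}{da} = \int_{0}^{\infty} \frac{12 a}{\left(a^{2} + u^{2}\right)^{2}} \, du = \frac{3 \pi}{a^{2}},$$
so $\int_{0}^{\infty} - \frac{6}{\left(a^{2} + u^{2}\right)^{2}} \, du = - \frac{3 \pi}{2 a^{3}}$.

Repeating — each differentiation of $1/(u^2+a^2)^j$ produces $-2ja/(u^2+a^2)^{j+1}$ — and dividing through by $-2ja$ at each step yields, after $2$ differentiations in total,
$$\int_{0}^{\infty} - \frac{6}{\left(a^{2} + u^{2}\right)^{3}} \, du = - \frac{9 \pi}{8 a^{5}}.$$

Setting $a = \frac{5}{4}$:
$$I = - \frac{1152 \pi}{3125}.$$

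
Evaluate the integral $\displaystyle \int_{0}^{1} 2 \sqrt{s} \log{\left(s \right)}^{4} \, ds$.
$\frac{512}{81}$

Consider the simpler parametrised integral
$$J(a) = \int_{0}^{1} 2 s^{a} \, ds = \frac{2}{a + 1}.$$

Differentiating under the integral sign brings down a factor of $\ln s$:
$$\frac{dJ}{da} = \int_{0}^{1} 2 s^{a} \log{\left(s \right)} \, ds = - \frac{2}{\left(a + 1\right)^{2}}.$$

Repeating $4$ times in total — each differentiation brings down another $\ln s$ — gives
$$\frac{d^{4}J}{da^{4}} = \int_{0}^{1} 2 s^{a} \log{\left(s \right)}^{4} \, ds = \frac{48}{\left(a + 1\right)^{5}},$$
and the integrand here is exactly the target integrand, so $I = \frac{48}{\left(a + 1\right)^{5}}$.

Setting $a = \frac{1}{2}$:
$$I = \frac{512}{81}.$$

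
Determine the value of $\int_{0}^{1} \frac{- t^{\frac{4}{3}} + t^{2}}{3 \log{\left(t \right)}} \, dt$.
$\log{\left(\frac{21^{\frac{2}{3}}}{7} \right)}$

Replace the exponent $\frac{4}{3}$ by a parameter $a$: let $I(a) = \int_{0}^{1} \frac{t^{2} - t^{a}}{3 \log{\left(t \right)}} \, dt$.

Since $\dfrac{\partial}{\partial a}\,t^{a} = t^{a} \ln t$, the $\ln t$ in the denominator cancels and
$$\frac{dI}{da} = \int_{0}^{1} - \frac{1}{3} t^{a} \, dt = - \frac{1}{3} \left[\frac{t^{a+1}}{a+1}\right]_0^1 = - \frac{1}{3 a + 3}.$$

Integrating with respect to $a$ gives $I(a) = - \frac{\log{\left(a + 1 \right)}}{3} + \frac{\log{\left(3 \right)}}{3} + C$.

At $a = 2$ the integrand is identically $0$, so $I(2) = 0$. The closed form gives $0$, hence $C = 0$.

Setting $a = \frac{4}{3}$:
$$I = \log{\left(\frac{21^{\frac{2}{3}}}{7} \right)}.$$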